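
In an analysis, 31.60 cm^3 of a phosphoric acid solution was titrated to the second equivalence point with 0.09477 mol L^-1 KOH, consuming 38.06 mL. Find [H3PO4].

n(KOH) = 0.09477 x 0.03806 = 0.003607 mol.
At the second equivalence point, 2 mol OH^- react per mol H3PO4, so n(H3PO4) = 0.003607 / 2 = 0.001803 mol.
[H3PO4] = 0.001803 / 0.03160 L = 0.0571 M.

0.0571 M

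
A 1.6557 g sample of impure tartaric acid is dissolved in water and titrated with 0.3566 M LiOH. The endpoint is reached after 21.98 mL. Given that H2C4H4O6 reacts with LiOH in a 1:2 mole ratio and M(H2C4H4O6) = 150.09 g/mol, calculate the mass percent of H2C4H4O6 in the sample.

35.5%

n(LiOH) = 0.3566 x 0.02198 = 0.007838 mol.
n(H2C4H4O6) = 0.007838 / 2 = 0.003919 mol.
mass of H2C4H4O6 = 0.003919 x 150.09 = 0.5882 g.
% purity = 0.5882 / 1.6557 x 100 = 35.5%.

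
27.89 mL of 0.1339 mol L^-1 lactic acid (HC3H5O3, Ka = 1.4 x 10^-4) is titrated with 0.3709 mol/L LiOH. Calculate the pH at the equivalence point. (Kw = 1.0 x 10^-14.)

8.42

n(HC3H5O3) = 0.1339 x 0.02789 = 0.003734 mol; V(LiOH) at equivalence = 0.003734/0.3709 = 0.01007 L.
At equivalence all the acid is converted to C3H5O3-; total volume = 0.02789 + 0.01007 = 0.03796 L, so [C3H5O3-] = 0.003734/0.03796 = 0.09838 M.
Kb = Kw/Ka = 1.0e-14 / 1.4 x 10^-4 = 7.14e-11.
[OH^-] = sqrt(Kb x [C3H5O3-]) = sqrt(7.14e-11 x 0.09838) = 2.65e-6 M.
pOH = 5.58, so pH = 14.00 - 5.58 = 8.42.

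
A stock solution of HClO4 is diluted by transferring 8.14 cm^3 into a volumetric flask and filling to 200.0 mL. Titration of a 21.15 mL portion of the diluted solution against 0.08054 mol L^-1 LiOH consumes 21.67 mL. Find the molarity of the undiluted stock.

n(LiOH) = 0.08054 x 0.02167 = 0.001745 mol.
n(HClO4) in the aliquot = 0.001745 mol.
[diluted HClO4] = 0.001745 / 0.02115 = 0.08252 M.
Dilution factor = 200.0/8.140 = 24.57, so [stock] = 0.08252 x 24.57 = 2.03 M.

2.03 M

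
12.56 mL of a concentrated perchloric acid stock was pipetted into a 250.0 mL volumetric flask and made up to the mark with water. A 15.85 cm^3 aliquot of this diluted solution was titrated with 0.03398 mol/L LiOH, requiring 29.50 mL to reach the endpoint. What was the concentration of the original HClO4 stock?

1.26 M

n(LiOH) = 0.03398 x 0.02950 = 0.001002 mol.
n(HClO4) in the aliquot = 0.001002 mol.
[diluted HClO4] = 0.001002 / 0.01585 = 0.06324 M.
Dilution factor = 250.0/12.56 = 19.90, so [stock] = 0.06324 x 19.90 = 1.26 M.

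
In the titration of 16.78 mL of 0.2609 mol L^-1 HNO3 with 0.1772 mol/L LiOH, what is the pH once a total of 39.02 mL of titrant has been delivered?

12.66

n(acid) = 0.2609 x 0.01678 = 0.004378 mol; n(LiOH) added = 0.1772 x 0.03902 = 0.006914 mol.
Base is in excess by 0.006914 - 0.004378 = 0.002536 mol in a total volume of 0.05580 L.
[OH^-] = 0.002536/0.05580 = 0.04546 M, so pOH = 1.34 and pH = 14.00 - 1.34 = 12.66.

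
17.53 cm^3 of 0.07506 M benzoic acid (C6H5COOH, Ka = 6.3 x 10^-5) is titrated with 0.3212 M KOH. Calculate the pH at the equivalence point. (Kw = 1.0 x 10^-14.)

n(C6H5COOH) = 0.07506 x 0.01753 = 0.001316 mol; V(KOH) at equivalence = 0.001316/0.3212 = 0.004097 L.
At equivalence all the acid is converted to C6H5COO-; total volume = 0.01753 + 0.004097 = 0.02163 L, so [C6H5COO-] = 0.001316/0.02163 = 0.06084 M.
Kb = Kw/Ka = 1.0e-14 / 6.3 x 10^-5 = 1.59e-10.
[OH^-] = sqrt(Kb x [C6H5COO-]) = sqrt(1.59e-10 x 0.06084) = 3.11e-6 M.
pOH = 5.51, so pH = 14.00 - 5.51 = 8.49.

8.49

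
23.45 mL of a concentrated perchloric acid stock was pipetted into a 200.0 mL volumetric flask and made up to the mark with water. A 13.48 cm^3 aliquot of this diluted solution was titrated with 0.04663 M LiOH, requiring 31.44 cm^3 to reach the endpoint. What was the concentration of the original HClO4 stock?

n(LiOH) = 0.04663 x 0.03144 = 0.001466 mol.
n(HClO4) in the aliquot = 0.001466 mol.
[diluted HClO4] = 0.001466 / 0.01348 = 0.1088 M.
Dilution factor = 200.0/23.45 = 8.529, so [stock] = 0.1088 x 8.529 = 0.928 M.

0.928 M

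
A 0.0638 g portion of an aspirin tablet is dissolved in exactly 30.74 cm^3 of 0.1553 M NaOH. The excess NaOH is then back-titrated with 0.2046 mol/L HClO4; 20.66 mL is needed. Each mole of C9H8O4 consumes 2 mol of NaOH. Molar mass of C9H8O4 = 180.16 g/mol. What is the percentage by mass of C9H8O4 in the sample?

Total n(NaOH) added = 0.1553 x 0.03074 = 0.004774 mol.
n(HClO4) used = 0.2046 x 0.02066 = 0.004227 mol, which equals the excess n(NaOH).
So n(NaOH) consumed by the sample = 0.004774 - 0.004227 = 0.0005469 mol.
n(C9H8O4) = 0.0005469 / 2 = 0.0002734 mol.
mass C9H8O4 = 0.0002734 x 180.16 = 0.04926 g, so %C9H8O4 = 0.04926/0.0638 x 100 = 77.2%.

77.2%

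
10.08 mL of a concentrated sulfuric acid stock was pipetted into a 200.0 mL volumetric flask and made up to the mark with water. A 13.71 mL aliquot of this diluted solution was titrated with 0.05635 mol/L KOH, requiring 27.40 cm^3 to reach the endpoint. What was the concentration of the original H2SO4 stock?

n(KOH) = 0.05635 x 0.02740 = 0.001544 mol.
n(H2SO4) in the aliquot = 0.001544 x 1/2 = 0.0007720 mol.
[diluted H2SO4] = 0.0007720 / 0.01371 = 0.05631 M.
Dilution factor = 200.0/10.08 = 19.84, so [stock] = 0.05631 x 19.84 = 1.12 M.

1.12 M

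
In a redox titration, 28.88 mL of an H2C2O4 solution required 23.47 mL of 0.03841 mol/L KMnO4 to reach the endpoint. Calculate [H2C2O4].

0.0780 M

n(KMnO4) = 0.03841 x 0.02347 = 0.0009015 mol.
From the balanced equation, 2 mol KMnO4 reacts with 5 mol H2C2O4, so n(H2C2O4) = 0.0009015 x 5/2 = 0.002254 mol.
[H2C2O4] = 0.002254 / 0.02888 L = 0.0780 M.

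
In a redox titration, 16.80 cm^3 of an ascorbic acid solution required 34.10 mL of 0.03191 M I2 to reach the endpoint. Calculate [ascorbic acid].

n(I2) = 0.03191 x 0.03410 = 0.001088 mol.
From the balanced equation, 1 mol I2 reacts with 1 mol ascorbic acid, so n(ascorbic acid) = 0.001088 x 1/1 = 0.001088 mol.
[ascorbic acid] = 0.001088 / 0.01680 L = 0.0648 M.

0.0648 M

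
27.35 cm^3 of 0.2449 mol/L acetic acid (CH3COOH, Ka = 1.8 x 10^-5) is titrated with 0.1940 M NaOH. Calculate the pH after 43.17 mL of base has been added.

12.38

n(acid) = 0.2449 x 0.02735 = 0.006698 mol; n(NaOH) added = 0.1940 x 0.04317 = 0.008375 mol.
Base is in excess by 0.008375 - 0.006698 = 0.001677 mol in a total volume of 0.07052 L.
[OH^-] = 0.001677/0.07052 = 0.02378 M, so pOH = 1.62 and pH = 14.00 - 1.62 = 12.38.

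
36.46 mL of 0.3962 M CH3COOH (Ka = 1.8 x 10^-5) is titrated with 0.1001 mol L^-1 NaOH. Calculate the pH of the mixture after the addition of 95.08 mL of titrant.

Initial n(CH3COOH) = 0.3962 x 0.03646 = 0.01445 mol.
n(NaOH) added = 0.1001 x 0.09508 = 0.009518 mol, converting that many moles of CH3COOH to CH3COO-.
Remaining n(CH3COOH) = 0.004928 mol; n(CH3COO-) = 0.009518 mol.
By Henderson-Hasselbalch, pH = pKa + log([A^-]/[HA]) = 4.74 + log(0.009518/0.004928) = 4.74 + (+0.29) = 5.03.

5.03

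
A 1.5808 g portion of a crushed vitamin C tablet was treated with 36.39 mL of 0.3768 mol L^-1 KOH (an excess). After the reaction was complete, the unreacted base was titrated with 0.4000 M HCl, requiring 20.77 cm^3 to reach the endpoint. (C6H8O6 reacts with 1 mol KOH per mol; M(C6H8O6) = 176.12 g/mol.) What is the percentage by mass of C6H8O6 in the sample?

60.2%

Total n(KOH) added = 0.3768 x 0.03639 = 0.01371 mol.
n(HCl) used = 0.4000 x 0.02077 = 0.008308 mol, which equals the excess n(KOH).
So n(KOH) consumed by the sample = 0.01371 - 0.008308 = 0.005404 mol.
n(C6H8O6) = 0.005404 / 1 = 0.005404 mol.
mass C6H8O6 = 0.005404 x 176.12 = 0.9517 g, so %C6H8O6 = 0.9517/1.5808 x 100 = 60.2%.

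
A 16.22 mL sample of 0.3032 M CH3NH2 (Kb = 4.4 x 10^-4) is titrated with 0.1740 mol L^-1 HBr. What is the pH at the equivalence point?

n(CH3NH2) = 0.3032 x 0.01622 = 0.004918 mol; V(HBr) at equivalence = 0.004918/0.1740 = 0.02826 L.
At equivalence the base is fully converted to CH3NH3+; total volume = 0.04448 L, so [CH3NH3+] = 0.004918/0.04448 = 0.1106 M.
Ka(CH3NH3+) = Kw/Kb = 1.0e-14 / 4.4 x 10^-4 = 2.27e-11.
[H^+] = sqrt(Ka x [CH3NH3+]) = sqrt(2.27e-11 x 0.1106) = 1.59e-6 M.
pH = -log(1.59e-6) = 5.80.

5.80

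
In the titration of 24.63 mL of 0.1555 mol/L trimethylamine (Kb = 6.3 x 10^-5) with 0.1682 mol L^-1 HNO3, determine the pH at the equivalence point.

n((CH3)3N) = 0.1555 x 0.02463 = 0.003830 mol; V(HNO3) at equivalence = 0.003830/0.1682 = 0.02277 L.
At equivalence the base is fully converted to (CH3)3NH+; total volume = 0.04740 L, so [(CH3)3NH+] = 0.003830/0.04740 = 0.08080 M.
Ka((CH3)3NH+) = Kw/Kb = 1.0e-14 / 6.3 x 10^-5 = 1.59e-10.
[H^+] = sqrt(Ka x [(CH3)3NH+]) = sqrt(1.59e-10 x 0.08080) = 3.58e-6 M.
pH = -log(3.58e-6) = 5.45.

5.45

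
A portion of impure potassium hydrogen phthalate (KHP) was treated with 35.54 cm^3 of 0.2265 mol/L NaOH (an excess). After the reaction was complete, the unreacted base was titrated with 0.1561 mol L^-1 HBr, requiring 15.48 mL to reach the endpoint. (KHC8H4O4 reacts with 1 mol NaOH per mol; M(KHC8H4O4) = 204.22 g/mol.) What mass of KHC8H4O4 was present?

1.15 g

Total n(NaOH) added = 0.2265 x 0.03554 = 0.008050 mol.
n(HBr) used = 0.1561 x 0.01548 = 0.002416 mol, which equals the excess n(NaOH).
So n(NaOH) consumed by the sample = 0.008050 - 0.002416 = 0.005633 mol.
n(KHC8H4O4) = 0.005633 / 1 = 0.005633 mol.
mass = 0.005633 mol x 204.22 g/mol = 1.15 g.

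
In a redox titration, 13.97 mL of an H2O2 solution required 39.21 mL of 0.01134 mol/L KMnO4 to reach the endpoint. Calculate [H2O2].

0.0796 M

n(KMnO4) = 0.01134 x 0.03921 = 0.0004446 mol.
From the balanced equation, 2 mol KMnO4 reacts with 5 mol H2O2, so n(H2O2) = 0.0004446 x 5/2 = 0.001112 mol.
[H2O2] = 0.001112 / 0.01397 L = 0.0796 M.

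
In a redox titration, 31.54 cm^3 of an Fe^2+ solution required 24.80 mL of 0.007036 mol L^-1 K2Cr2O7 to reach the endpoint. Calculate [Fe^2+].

n(K2Cr2O7) = 0.007036 x 0.02480 = 0.0001745 mol.
From the balanced equation, 1 mol K2Cr2O7 reacts with 6 mol Fe^2+, so n(Fe^2+) = 0.0001745 x 6/1 = 0.001047 mol.
[Fe^2+] = 0.001047 / 0.03154 L = 0.0332 M.

0.0332 M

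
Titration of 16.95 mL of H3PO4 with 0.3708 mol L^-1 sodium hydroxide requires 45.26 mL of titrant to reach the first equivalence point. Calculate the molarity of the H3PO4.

0.990 M

n(NaOH) = 0.3708 x 0.04526 = 0.01678 mol.
At the first equivalence point, 1 mol OH^- react per mol H3PO4, so n(H3PO4) = 0.01678 / 1 = 0.01678 mol.
[H3PO4] = 0.01678 / 0.01695 L = 0.990 M.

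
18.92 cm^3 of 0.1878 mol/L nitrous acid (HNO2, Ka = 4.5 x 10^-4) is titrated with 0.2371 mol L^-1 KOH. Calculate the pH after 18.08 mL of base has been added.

n(acid) = 0.1878 x 0.01892 = 0.003553 mol; n(KOH) added = 0.2371 x 0.01808 = 0.004287 mol.
Base is in excess by 0.004287 - 0.003553 = 0.0007336 mol in a total volume of 0.03700 L.
[OH^-] = 0.0007336/0.03700 = 0.01983 M, so pOH = 1.70 and pH = 14.00 - 1.70 = 12.30.

12.30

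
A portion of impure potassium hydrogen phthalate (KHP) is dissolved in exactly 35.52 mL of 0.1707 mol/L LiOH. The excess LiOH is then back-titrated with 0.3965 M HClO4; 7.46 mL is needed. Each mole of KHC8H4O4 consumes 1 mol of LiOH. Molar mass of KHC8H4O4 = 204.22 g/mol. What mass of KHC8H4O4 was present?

0.634 g

Total n(LiOH) added = 0.1707 x 0.03552 = 0.006063 mol.
n(HClO4) used = 0.3965 x 0.007460 = 0.002958 mol, which equals the excess n(LiOH).
So n(LiOH) consumed by the sample = 0.006063 - 0.002958 = 0.003105 mol.
n(KHC8H4O4) = 0.003105 / 1 = 0.003105 mol.
mass = 0.003105 mol x 204.22 g/mol = 0.634 g.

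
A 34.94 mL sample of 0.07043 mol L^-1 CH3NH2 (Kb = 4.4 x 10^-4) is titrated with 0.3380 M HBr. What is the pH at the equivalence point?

n(CH3NH2) = 0.07043 x 0.03494 = 0.002461 mol; V(HBr) at equivalence = 0.002461/0.3380 = 0.007281 L.
At equivalence the base is fully converted to CH3NH3+; total volume = 0.04222 L, so [CH3NH3+] = 0.002461/0.04222 = 0.05828 M.
Ka(CH3NH3+) = Kw/Kb = 1.0e-14 / 4.4 x 10^-4 = 2.27e-11.
[H^+] = sqrt(Ka x [CH3NH3+]) = sqrt(2.27e-11 x 0.05828) = 1.15e-6 M.
pH = -log(1.15e-6) = 5.94.

5.94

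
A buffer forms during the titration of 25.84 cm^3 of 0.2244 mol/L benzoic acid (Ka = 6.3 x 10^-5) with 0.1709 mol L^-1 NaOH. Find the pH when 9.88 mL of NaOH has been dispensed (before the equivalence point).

3.81

Initial n(C6H5COOH) = 0.2244 x 0.02584 = 0.005798 mol.
n(NaOH) added = 0.1709 x 0.009880 = 0.001688 mol, converting that many moles of C6H5COOH to C6H5COO-.
Remaining n(C6H5COOH) = 0.004110 mol; n(C6H5COO-) = 0.001688 mol.
By Henderson-Hasselbalch, pH = pKa + log([A^-]/[HA]) = 4.20 + log(0.001688/0.004110) = 4.20 + (-0.39) = 3.81.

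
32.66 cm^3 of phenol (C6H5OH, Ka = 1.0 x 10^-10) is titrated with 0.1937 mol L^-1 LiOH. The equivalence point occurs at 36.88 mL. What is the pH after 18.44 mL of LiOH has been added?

18.44 mL is exactly half the equivalence volume (36.88/2), i.e. the half-equivalence point.
There, n(HA) = n(A^-), so pH = pKa = -log(1.0 x 10^-10) = 10.00.

10.00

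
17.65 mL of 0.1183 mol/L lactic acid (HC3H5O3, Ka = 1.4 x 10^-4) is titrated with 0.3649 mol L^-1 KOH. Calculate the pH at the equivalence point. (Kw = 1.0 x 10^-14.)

8.40

n(HC3H5O3) = 0.1183 x 0.01765 = 0.002088 mol; V(KOH) at equivalence = 0.002088/0.3649 = 0.005722 L.
At equivalence all the acid is converted to C3H5O3-; total volume = 0.01765 + 0.005722 = 0.02337 L, so [C3H5O3-] = 0.002088/0.02337 = 0.08934 M.
Kb = Kw/Ka = 1.0e-14 / 1.4 x 10^-4 = 7.14e-11.
[OH^-] = sqrt(Kb x [C3H5O3-]) = sqrt(7.14e-11 x 0.08934) = 2.53e-6 M.
pOH = 5.60, so pH = 14.00 - 5.60 = 8.40.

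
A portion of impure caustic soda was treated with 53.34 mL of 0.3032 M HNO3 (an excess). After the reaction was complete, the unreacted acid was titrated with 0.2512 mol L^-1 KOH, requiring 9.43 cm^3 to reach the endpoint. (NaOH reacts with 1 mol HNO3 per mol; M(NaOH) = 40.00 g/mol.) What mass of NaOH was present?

0.552 g

Total n(HNO3) added = 0.3032 x 0.05334 = 0.01617 mol.
n(KOH) used = 0.2512 x 0.009430 = 0.002369 mol, which equals the excess n(HNO3).
So n(HNO3) consumed by the sample = 0.01617 - 0.002369 = 0.01380 mol.
n(NaOH) = 0.01380 / 1 = 0.01380 mol.
mass = 0.01380 mol x 40.00 g/mol = 0.552 g.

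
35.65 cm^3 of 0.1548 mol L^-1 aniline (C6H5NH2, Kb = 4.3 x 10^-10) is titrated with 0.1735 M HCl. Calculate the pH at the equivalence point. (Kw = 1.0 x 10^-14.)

2.86

n(C6H5NH2) = 0.1548 x 0.03565 = 0.005519 mol; V(HCl) at equivalence = 0.005519/0.1735 = 0.03181 L.
At equivalence the base is fully converted to C6H5NH3+; total volume = 0.06746 L, so [C6H5NH3+] = 0.005519/0.06746 = 0.08181 M.
Ka(C6H5NH3+) = Kw/Kb = 1.0e-14 / 4.3 x 10^-10 = 2.33e-5.
[H^+] = sqrt(Ka x [C6H5NH3+]) = sqrt(2.33e-5 x 0.08181) = 0.00138 M.
pH = -log(0.00138) = 2.86.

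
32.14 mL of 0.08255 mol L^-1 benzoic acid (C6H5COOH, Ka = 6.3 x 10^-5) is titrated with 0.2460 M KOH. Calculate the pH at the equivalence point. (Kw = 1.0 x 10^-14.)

n(C6H5COOH) = 0.08255 x 0.03214 = 0.002653 mol; V(KOH) at equivalence = 0.002653/0.2460 = 0.01079 L.
At equivalence all the acid is converted to C6H5COO-; total volume = 0.03214 + 0.01079 = 0.04293 L, so [C6H5COO-] = 0.002653/0.04293 = 0.06181 M.
Kb = Kw/Ka = 1.0e-14 / 6.3 x 10^-5 = 1.59e-10.
[OH^-] = sqrt(Kb x [C6H5COO-]) = sqrt(1.59e-10 x 0.06181) = 3.13e-6 M.
pOH = 5.50, so pH = 14.00 - 5.50 = 8.50.

8.50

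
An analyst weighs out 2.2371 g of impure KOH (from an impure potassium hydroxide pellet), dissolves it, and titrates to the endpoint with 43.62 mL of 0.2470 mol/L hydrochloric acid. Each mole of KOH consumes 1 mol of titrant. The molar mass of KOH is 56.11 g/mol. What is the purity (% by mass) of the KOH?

27.0%

n(HCl) = 0.2470 x 0.04362 = 0.01077 mol.
n(KOH) = 0.01077 / 1 = 0.01077 mol.
mass of KOH = 0.01077 x 56.11 = 0.6045 g.
% purity = 0.6045 / 2.2371 x 100 = 27.0%.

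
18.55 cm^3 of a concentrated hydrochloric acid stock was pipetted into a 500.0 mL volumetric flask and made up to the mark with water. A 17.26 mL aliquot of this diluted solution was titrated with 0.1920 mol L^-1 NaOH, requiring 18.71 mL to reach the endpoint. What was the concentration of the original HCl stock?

5.61 M

n(NaOH) = 0.1920 x 0.01871 = 0.003592 mol.
n(HCl) in the aliquot = 0.003592 mol.
[diluted HCl] = 0.003592 / 0.01726 = 0.2081 M.
Dilution factor = 500.0/18.55 = 26.95, so [stock] = 0.2081 x 26.95 = 5.61 M.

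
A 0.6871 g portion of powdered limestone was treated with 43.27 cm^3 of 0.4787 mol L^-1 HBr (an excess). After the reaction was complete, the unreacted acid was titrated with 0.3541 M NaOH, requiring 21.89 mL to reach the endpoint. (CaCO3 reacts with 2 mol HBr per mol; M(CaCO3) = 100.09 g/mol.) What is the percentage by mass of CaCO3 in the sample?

Total n(HBr) added = 0.4787 x 0.04327 = 0.02071 mol.
n(NaOH) used = 0.3541 x 0.02189 = 0.007751 mol, which equals the excess n(HBr).
So n(HBr) consumed by the sample = 0.02071 - 0.007751 = 0.01296 mol.
n(CaCO3) = 0.01296 / 2 = 0.006481 mol.
mass CaCO3 = 0.006481 x 100.09 = 0.6487 g, so %CaCO3 = 0.6487/0.6871 x 100 = 94.4%.

94.4%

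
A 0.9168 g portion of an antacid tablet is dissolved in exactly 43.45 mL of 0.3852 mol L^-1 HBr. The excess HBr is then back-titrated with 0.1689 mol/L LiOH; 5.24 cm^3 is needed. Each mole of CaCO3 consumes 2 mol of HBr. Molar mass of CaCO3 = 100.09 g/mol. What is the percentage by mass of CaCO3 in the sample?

Total n(HBr) added = 0.3852 x 0.04345 = 0.01674 mol.
n(LiOH) used = 0.1689 x 0.005240 = 0.0008850 mol, which equals the excess n(HBr).
So n(HBr) consumed by the sample = 0.01674 - 0.0008850 = 0.01585 mol.
n(CaCO3) = 0.01585 / 2 = 0.007926 mol.
mass CaCO3 = 0.007926 x 100.09 = 0.7933 g, so %CaCO3 = 0.7933/0.9168 x 100 = 86.5%.

86.5%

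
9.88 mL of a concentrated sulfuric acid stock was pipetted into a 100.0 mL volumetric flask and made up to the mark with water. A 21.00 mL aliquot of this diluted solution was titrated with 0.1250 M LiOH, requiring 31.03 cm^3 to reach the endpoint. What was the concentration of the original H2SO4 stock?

n(LiOH) = 0.1250 x 0.03103 = 0.003879 mol.
n(H2SO4) in the aliquot = 0.003879 x 1/2 = 0.001939 mol.
[diluted H2SO4] = 0.001939 / 0.02100 = 0.09235 M.
Dilution factor = 100.0/9.880 = 10.12, so [stock] = 0.09235 x 10.12 = 0.935 M.

0.935 M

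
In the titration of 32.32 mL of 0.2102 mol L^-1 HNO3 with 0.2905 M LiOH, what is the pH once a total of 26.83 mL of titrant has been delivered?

n(acid) = 0.2102 x 0.03232 = 0.006794 mol; n(LiOH) added = 0.2905 x 0.02683 = 0.007794 mol.
Base is in excess by 0.007794 - 0.006794 = 0.001000 mol in a total volume of 0.05915 L.
[OH^-] = 0.001000/0.05915 = 0.01691 M, so pOH = 1.77 and pH = 14.00 - 1.77 = 12.23.

12.23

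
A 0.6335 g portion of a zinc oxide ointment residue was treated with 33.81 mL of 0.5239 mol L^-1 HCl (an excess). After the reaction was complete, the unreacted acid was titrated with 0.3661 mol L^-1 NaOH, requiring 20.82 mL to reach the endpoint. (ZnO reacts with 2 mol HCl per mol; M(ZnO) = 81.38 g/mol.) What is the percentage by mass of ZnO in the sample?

64.8%

Total n(HCl) added = 0.5239 x 0.03381 = 0.01771 mol.
n(NaOH) used = 0.3661 x 0.02082 = 0.007622 mol, which equals the excess n(HCl).
So n(HCl) consumed by the sample = 0.01771 - 0.007622 = 0.01009 mol.
n(ZnO) = 0.01009 / 2 = 0.005045 mol.
mass ZnO = 0.005045 x 81.38 = 0.4106 g, so %ZnO = 0.4106/0.6335 x 100 = 64.8%.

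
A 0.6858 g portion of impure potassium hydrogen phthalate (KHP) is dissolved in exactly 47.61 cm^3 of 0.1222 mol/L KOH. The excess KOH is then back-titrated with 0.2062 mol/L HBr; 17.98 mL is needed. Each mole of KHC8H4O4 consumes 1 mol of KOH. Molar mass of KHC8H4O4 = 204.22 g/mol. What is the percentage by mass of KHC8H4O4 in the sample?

Total n(KOH) added = 0.1222 x 0.04761 = 0.005818 mol.
n(HBr) used = 0.2062 x 0.01798 = 0.003707 mol, which equals the excess n(KOH).
So n(KOH) consumed by the sample = 0.005818 - 0.003707 = 0.002110 mol.
n(KHC8H4O4) = 0.002110 / 1 = 0.002110 mol.
mass KHC8H4O4 = 0.002110 x 204.22 = 0.4310 g, so %KHC8H4O4 = 0.4310/0.6858 x 100 = 62.8%.

62.8%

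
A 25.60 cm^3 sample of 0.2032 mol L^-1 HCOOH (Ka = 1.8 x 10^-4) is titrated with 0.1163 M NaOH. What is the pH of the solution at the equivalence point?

8.31

n(HCOOH) = 0.2032 x 0.02560 = 0.005202 mol; V(NaOH) at equivalence = 0.005202/0.1163 = 0.04473 L.
At equivalence all the acid is converted to HCOO-; total volume = 0.02560 + 0.04473 = 0.07033 L, so [HCOO-] = 0.005202/0.07033 = 0.07397 M.
Kb = Kw/Ka = 1.0e-14 / 1.8 x 10^-4 = 5.56e-11.
[OH^-] = sqrt(Kb x [HCOO-]) = sqrt(5.56e-11 x 0.07397) = 2.03e-6 M.
pOH = 5.69, so pH = 14.00 - 5.69 = 8.31.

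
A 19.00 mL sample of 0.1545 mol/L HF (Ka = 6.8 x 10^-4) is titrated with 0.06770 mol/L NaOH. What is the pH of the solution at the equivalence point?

n(HF) = 0.1545 x 0.01900 = 0.002935 mol; V(NaOH) at equivalence = 0.002935/0.06770 = 0.04336 L.
At equivalence all the acid is converted to F-; total volume = 0.01900 + 0.04336 = 0.06236 L, so [F-] = 0.002935/0.06236 = 0.04707 M.
Kb = Kw/Ka = 1.0e-14 / 6.8 x 10^-4 = 1.47e-11.
[OH^-] = sqrt(Kb x [F-]) = sqrt(1.47e-11 x 0.04707) = 8.32e-7 M.
pOH = 6.08, so pH = 14.00 - 6.08 = 7.92.

7.92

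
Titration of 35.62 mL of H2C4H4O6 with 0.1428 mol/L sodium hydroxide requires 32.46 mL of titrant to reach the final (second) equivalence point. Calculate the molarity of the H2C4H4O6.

n(NaOH) = 0.1428 x 0.03246 = 0.004635 mol.
At the final (second) equivalence point, 2 mol OH^- react per mol H2C4H4O6, so n(H2C4H4O6) = 0.004635 / 2 = 0.002318 mol.
[H2C4H4O6] = 0.002318 / 0.03562 L = 0.0651 M.

0.0651 M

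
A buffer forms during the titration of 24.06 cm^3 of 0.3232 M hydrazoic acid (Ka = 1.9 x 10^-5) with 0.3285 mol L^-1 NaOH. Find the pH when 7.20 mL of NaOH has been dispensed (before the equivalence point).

4.36

Initial n(HN3) = 0.3232 x 0.02406 = 0.007776 mol.
n(NaOH) added = 0.3285 x 0.007200 = 0.002365 mol, converting that many moles of HN3 to N3-.
Remaining n(HN3) = 0.005411 mol; n(N3-) = 0.002365 mol.
By Henderson-Hasselbalch, pH = pKa + log([A^-]/[HA]) = 4.72 + log(0.002365/0.005411) = 4.72 + (-0.36) = 4.36.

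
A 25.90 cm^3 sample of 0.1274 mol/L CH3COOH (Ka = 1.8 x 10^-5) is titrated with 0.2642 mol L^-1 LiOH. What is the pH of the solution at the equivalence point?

8.84

n(CH3COOH) = 0.1274 x 0.02590 = 0.003300 mol; V(LiOH) at equivalence = 0.003300/0.2642 = 0.01249 L.
At equivalence all the acid is converted to CH3COO-; total volume = 0.02590 + 0.01249 = 0.03839 L, so [CH3COO-] = 0.003300/0.03839 = 0.08595 M.
Kb = Kw/Ka = 1.0e-14 / 1.8 x 10^-5 = 5.56e-10.
[OH^-] = sqrt(Kb x [CH3COO-]) = sqrt(5.56e-10 x 0.08595) = 6.91e-6 M.
pOH = 5.16, so pH = 14.00 - 5.16 = 8.84.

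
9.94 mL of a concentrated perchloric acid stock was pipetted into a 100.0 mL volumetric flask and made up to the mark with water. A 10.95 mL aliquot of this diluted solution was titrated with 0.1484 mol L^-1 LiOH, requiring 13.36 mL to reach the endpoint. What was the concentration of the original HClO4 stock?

n(LiOH) = 0.1484 x 0.01336 = 0.001983 mol.
n(HClO4) in the aliquot = 0.001983 mol.
[diluted HClO4] = 0.001983 / 0.01095 = 0.1811 M.
Dilution factor = 100.0/9.940 = 10.06, so [stock] = 0.1811 x 10.06 = 1.82 M.

1.82 M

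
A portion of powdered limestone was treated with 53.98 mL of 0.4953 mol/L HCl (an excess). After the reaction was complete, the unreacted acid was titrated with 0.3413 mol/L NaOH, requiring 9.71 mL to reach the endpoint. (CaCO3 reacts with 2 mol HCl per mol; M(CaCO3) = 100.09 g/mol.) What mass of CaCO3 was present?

1.17 g

Total n(HCl) added = 0.4953 x 0.05398 = 0.02674 mol.
n(NaOH) used = 0.3413 x 0.009710 = 0.003314 mol, which equals the excess n(HCl).
So n(HCl) consumed by the sample = 0.02674 - 0.003314 = 0.02342 mol.
n(CaCO3) = 0.02342 / 2 = 0.01171 mol.
mass = 0.01171 mol x 100.09 g/mol = 1.17 g.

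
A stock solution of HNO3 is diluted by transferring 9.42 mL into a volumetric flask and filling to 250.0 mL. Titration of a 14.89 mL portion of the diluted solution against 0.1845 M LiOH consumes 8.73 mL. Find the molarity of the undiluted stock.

n(LiOH) = 0.1845 x 0.008730 = 0.001611 mol.
n(HNO3) in the aliquot = 0.001611 mol.
[diluted HNO3] = 0.001611 / 0.01489 = 0.1082 M.
Dilution factor = 250.0/9.420 = 26.54, so [stock] = 0.1082 x 26.54 = 2.87 M.

2.87 M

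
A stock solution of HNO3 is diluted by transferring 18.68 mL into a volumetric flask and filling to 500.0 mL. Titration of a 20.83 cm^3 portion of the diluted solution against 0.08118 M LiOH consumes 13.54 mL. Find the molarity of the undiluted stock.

1.41 M

n(LiOH) = 0.08118 x 0.01354 = 0.001099 mol.
n(HNO3) in the aliquot = 0.001099 mol.
[diluted HNO3] = 0.001099 / 0.02083 = 0.05277 M.
Dilution factor = 500.0/18.68 = 26.77, so [stock] = 0.05277 x 26.77 = 1.41 M.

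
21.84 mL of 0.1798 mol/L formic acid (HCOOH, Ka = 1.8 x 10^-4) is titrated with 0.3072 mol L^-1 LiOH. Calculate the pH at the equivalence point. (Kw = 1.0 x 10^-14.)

8.40

n(HCOOH) = 0.1798 x 0.02184 = 0.003927 mol; V(LiOH) at equivalence = 0.003927/0.3072 = 0.01278 L.
At equivalence all the acid is converted to HCOO-; total volume = 0.02184 + 0.01278 = 0.03462 L, so [HCOO-] = 0.003927/0.03462 = 0.1134 M.
Kb = Kw/Ka = 1.0e-14 / 1.8 x 10^-4 = 5.56e-11.
[OH^-] = sqrt(Kb x [HCOO-]) = sqrt(5.56e-11 x 0.1134) = 2.51e-6 M.
pOH = 5.60, so pH = 14.00 - 5.60 = 8.40.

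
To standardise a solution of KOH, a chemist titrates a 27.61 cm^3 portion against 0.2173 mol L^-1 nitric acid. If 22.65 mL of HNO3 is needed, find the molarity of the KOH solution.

0.178 M

n(HNO3) delivered = 0.2173 x 0.02265 = 0.004922 mol.
For a 1:1 reaction, n(KOH) = 0.004922 mol.
[KOH] = 0.004922 mol / 0.02761 L = 0.178 M.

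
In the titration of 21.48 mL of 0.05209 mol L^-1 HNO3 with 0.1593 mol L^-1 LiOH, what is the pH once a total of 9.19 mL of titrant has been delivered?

12.05

n(acid) = 0.05209 x 0.02148 = 0.001119 mol; n(LiOH) added = 0.1593 x 0.009190 = 0.001464 mol.
Base is in excess by 0.001464 - 0.001119 = 0.0003451 mol in a total volume of 0.03067 L.
[OH^-] = 0.0003451/0.03067 = 0.01125 M, so pOH = 1.95 and pH = 14.00 - 1.95 = 12.05.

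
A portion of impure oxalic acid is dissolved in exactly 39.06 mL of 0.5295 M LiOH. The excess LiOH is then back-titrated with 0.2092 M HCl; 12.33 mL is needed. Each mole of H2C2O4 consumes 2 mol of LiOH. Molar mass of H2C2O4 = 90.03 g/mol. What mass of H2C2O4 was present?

0.815 g

Total n(LiOH) added = 0.5295 x 0.03906 = 0.02068 mol.
n(HCl) used = 0.2092 x 0.01233 = 0.002579 mol, which equals the excess n(LiOH).
So n(LiOH) consumed by the sample = 0.02068 - 0.002579 = 0.01810 mol.
n(H2C2O4) = 0.01810 / 2 = 0.009051 mol.
mass = 0.009051 mol x 90.03 g/mol = 0.815 g.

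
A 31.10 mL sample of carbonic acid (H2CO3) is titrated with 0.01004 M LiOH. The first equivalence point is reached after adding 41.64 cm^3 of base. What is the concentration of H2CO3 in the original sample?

n(LiOH) = 0.01004 x 0.04164 = 0.0004181 mol.
At the first equivalence point, 1 mol OH^- react per mol H2CO3, so n(H2CO3) = 0.0004181 / 1 = 0.0004181 mol.
[H2CO3] = 0.0004181 / 0.03110 L = 0.0134 M.

0.0134 M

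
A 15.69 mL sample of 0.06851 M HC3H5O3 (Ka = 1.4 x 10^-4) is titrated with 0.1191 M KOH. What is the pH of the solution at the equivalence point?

n(HC3H5O3) = 0.06851 x 0.01569 = 0.001075 mol; V(KOH) at equivalence = 0.001075/0.1191 = 0.009025 L.
At equivalence all the acid is converted to C3H5O3-; total volume = 0.01569 + 0.009025 = 0.02472 L, so [C3H5O3-] = 0.001075/0.02472 = 0.04349 M.
Kb = Kw/Ka = 1.0e-14 / 1.4 x 10^-4 = 7.14e-11.
[OH^-] = sqrt(Kb x [C3H5O3-]) = sqrt(7.14e-11 x 0.04349) = 1.76e-6 M.
pOH = 5.75, so pH = 14.00 - 5.75 = 8.25.

8.25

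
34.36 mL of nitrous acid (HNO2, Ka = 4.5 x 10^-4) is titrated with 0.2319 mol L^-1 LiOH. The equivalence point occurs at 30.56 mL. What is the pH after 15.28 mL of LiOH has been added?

3.35

15.28 mL is exactly half the equivalence volume (30.56/2), i.e. the half-equivalence point.
There, n(HA) = n(A^-), so pH = pKa = -log(4.5 x 10^-4) = 3.35.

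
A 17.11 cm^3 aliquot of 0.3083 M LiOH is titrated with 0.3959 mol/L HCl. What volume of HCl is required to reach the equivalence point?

n(LiOH) = 0.3083 mol/L x 0.01711 L = 0.005275 mol.
At equivalence n(HCl) = n(LiOH) = 0.005275 mol.
V(HCl) = 0.005275 / 0.3959 = 0.01332 L = 13.3 mL.

13.3 mL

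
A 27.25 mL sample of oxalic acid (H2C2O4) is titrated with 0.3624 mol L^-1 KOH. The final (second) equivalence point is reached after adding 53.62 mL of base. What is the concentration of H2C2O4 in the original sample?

n(KOH) = 0.3624 x 0.05362 = 0.01943 mol.
At the final (second) equivalence point, 2 mol OH^- react per mol H2C2O4, so n(H2C2O4) = 0.01943 / 2 = 0.009716 mol.
[H2C2O4] = 0.009716 / 0.02725 L = 0.357 M.

0.357 M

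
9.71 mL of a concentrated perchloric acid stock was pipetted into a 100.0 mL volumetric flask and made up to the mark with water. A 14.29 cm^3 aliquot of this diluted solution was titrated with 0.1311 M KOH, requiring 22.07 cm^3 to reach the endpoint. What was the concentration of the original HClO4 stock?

2.09 M

n(KOH) = 0.1311 x 0.02207 = 0.002893 mol.
n(HClO4) in the aliquot = 0.002893 mol.
[diluted HClO4] = 0.002893 / 0.01429 = 0.2025 M.
Dilution factor = 100.0/9.710 = 10.30, so [stock] = 0.2025 x 10.30 = 2.09 M.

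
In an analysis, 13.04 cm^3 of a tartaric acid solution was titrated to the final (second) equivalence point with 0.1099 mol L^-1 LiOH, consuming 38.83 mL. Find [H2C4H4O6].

0.164 M

n(LiOH) = 0.1099 x 0.03883 = 0.004267 mol.
At the final (second) equivalence point, 2 mol OH^- react per mol H2C4H4O6, so n(H2C4H4O6) = 0.004267 / 2 = 0.002134 mol.
[H2C4H4O6] = 0.002134 / 0.01304 L = 0.164 M.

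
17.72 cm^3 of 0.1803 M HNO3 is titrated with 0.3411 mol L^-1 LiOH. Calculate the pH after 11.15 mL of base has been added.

n(acid) = 0.1803 x 0.01772 = 0.003195 mol; n(LiOH) added = 0.3411 x 0.01115 = 0.003803 mol.
Base is in excess by 0.003803 - 0.003195 = 0.0006083 mol in a total volume of 0.02887 L.
[OH^-] = 0.0006083/0.02887 = 0.02107 M, so pOH = 1.68 and pH = 14.00 - 1.68 = 12.32.

12.32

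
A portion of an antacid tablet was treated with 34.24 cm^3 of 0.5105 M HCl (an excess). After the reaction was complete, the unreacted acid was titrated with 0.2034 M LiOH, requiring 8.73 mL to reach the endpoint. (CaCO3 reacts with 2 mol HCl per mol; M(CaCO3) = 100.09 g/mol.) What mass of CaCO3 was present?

Total n(HCl) added = 0.5105 x 0.03424 = 0.01748 mol.
n(LiOH) used = 0.2034 x 0.008730 = 0.001776 mol, which equals the excess n(HCl).
So n(HCl) consumed by the sample = 0.01748 - 0.001776 = 0.01570 mol.
n(CaCO3) = 0.01570 / 2 = 0.007852 mol.
mass = 0.007852 mol x 100.09 g/mol = 0.786 g.

0.786 g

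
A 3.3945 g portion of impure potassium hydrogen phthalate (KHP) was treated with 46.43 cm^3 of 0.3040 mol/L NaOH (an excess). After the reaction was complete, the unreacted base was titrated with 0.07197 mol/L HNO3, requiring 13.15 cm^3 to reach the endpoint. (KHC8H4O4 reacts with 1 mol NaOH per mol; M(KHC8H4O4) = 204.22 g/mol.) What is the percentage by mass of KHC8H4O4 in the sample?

Total n(NaOH) added = 0.3040 x 0.04643 = 0.01411 mol.
n(HNO3) used = 0.07197 x 0.01315 = 0.0009464 mol, which equals the excess n(NaOH).
So n(NaOH) consumed by the sample = 0.01411 - 0.0009464 = 0.01317 mol.
n(KHC8H4O4) = 0.01317 / 1 = 0.01317 mol.
mass KHC8H4O4 = 0.01317 x 204.22 = 2.689 g, so %KHC8H4O4 = 2.689/3.3945 x 100 = 79.2%.

79.2%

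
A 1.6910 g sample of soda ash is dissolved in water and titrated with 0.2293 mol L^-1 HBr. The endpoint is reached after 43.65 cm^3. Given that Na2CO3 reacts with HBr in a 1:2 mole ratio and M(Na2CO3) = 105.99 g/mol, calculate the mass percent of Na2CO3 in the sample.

n(HBr) = 0.2293 x 0.04365 = 0.01001 mol.
n(Na2CO3) = 0.01001 / 2 = 0.005004 mol.
mass of Na2CO3 = 0.005004 x 105.99 = 0.5304 g.
% purity = 0.5304 / 1.6910 x 100 = 31.4%.

31.4%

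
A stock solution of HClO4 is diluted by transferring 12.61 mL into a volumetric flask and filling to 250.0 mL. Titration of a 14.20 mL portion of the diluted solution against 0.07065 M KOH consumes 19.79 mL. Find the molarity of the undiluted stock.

1.95 M

n(KOH) = 0.07065 x 0.01979 = 0.001398 mol.
n(HClO4) in the aliquot = 0.001398 mol.
[diluted HClO4] = 0.001398 / 0.01420 = 0.09846 M.
Dilution factor = 250.0/12.61 = 19.83, so [stock] = 0.09846 x 19.83 = 1.95 M.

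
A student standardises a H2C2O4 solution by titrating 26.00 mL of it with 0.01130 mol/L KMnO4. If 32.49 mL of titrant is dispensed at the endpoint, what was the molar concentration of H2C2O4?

n(KMnO4) = 0.01130 x 0.03249 = 0.0003671 mol.
From the balanced equation, 2 mol KMnO4 reacts with 5 mol H2C2O4, so n(H2C2O4) = 0.0003671 x 5/2 = 0.0009178 mol.
[H2C2O4] = 0.0009178 / 0.02600 L = 0.0353 M.

0.0353 M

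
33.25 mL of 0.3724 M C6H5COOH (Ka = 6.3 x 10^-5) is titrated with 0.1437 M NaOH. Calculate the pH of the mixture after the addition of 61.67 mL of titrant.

4.60

Initial n(C6H5COOH) = 0.3724 x 0.03325 = 0.01238 mol.
n(NaOH) added = 0.1437 x 0.06167 = 0.008862 mol, converting that many moles of C6H5COOH to C6H5COO-.
Remaining n(C6H5COOH) = 0.003520 mol; n(C6H5COO-) = 0.008862 mol.
By Henderson-Hasselbalch, pH = pKa + log([A^-]/[HA]) = 4.20 + log(0.008862/0.003520) = 4.20 + (+0.40) = 4.60.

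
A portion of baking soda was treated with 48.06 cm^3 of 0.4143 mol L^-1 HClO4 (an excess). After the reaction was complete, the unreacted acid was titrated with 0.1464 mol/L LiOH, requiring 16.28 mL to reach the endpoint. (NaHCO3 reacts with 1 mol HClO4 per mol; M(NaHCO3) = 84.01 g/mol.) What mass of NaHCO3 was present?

1.47 g

Total n(HClO4) added = 0.4143 x 0.04806 = 0.01991 mol.
n(LiOH) used = 0.1464 x 0.01628 = 0.002383 mol, which equals the excess n(HClO4).
So n(HClO4) consumed by the sample = 0.01991 - 0.002383 = 0.01753 mol.
n(NaHCO3) = 0.01753 / 1 = 0.01753 mol.
mass = 0.01753 mol x 84.01 g/mol = 1.47 g.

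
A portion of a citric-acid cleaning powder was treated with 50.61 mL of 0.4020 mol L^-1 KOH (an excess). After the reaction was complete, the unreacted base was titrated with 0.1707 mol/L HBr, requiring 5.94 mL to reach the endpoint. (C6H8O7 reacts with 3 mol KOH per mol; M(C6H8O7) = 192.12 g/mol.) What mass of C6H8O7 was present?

Total n(KOH) added = 0.4020 x 0.05061 = 0.02035 mol.
n(HBr) used = 0.1707 x 0.005940 = 0.001014 mol, which equals the excess n(KOH).
So n(KOH) consumed by the sample = 0.02035 - 0.001014 = 0.01933 mol.
n(C6H8O7) = 0.01933 / 3 = 0.006444 mol.
mass = 0.006444 mol x 192.12 g/mol = 1.24 g.

1.24 g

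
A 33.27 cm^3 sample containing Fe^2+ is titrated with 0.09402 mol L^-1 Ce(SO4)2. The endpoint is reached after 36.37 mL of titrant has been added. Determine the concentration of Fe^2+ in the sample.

0.103 M

n(Ce(SO4)2) = 0.09402 x 0.03637 = 0.003420 mol.
From the balanced equation, 1 mol Ce(SO4)2 reacts with 1 mol Fe^2+, so n(Fe^2+) = 0.003420 x 1/1 = 0.003420 mol.
[Fe^2+] = 0.003420 / 0.03327 L = 0.103 M.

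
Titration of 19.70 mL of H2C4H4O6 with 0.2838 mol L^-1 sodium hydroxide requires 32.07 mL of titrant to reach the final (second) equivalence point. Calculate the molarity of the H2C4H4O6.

n(NaOH) = 0.2838 x 0.03207 = 0.009101 mol.
At the final (second) equivalence point, 2 mol OH^- react per mol H2C4H4O6, so n(H2C4H4O6) = 0.009101 / 2 = 0.004551 mol.
[H2C4H4O6] = 0.004551 / 0.01970 L = 0.231 M.

0.231 M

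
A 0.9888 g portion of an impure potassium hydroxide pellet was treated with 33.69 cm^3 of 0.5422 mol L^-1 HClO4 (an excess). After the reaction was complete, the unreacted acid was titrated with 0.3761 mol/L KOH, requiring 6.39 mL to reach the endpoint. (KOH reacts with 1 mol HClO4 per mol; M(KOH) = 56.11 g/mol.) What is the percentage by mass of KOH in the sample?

90.0%

Total n(HClO4) added = 0.5422 x 0.03369 = 0.01827 mol.
n(KOH) used = 0.3761 x 0.006390 = 0.002403 mol, which equals the excess n(HClO4).
So n(HClO4) consumed by the sample = 0.01827 - 0.002403 = 0.01586 mol.
n(KOH) = 0.01586 / 1 = 0.01586 mol.
mass KOH = 0.01586 x 56.11 = 0.8901 g, so %KOH = 0.8901/0.9888 x 100 = 90.0%.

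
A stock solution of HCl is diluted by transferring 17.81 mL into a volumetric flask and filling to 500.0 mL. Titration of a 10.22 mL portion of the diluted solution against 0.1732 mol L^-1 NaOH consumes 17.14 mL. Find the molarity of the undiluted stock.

8.15 M

n(NaOH) = 0.1732 x 0.01714 = 0.002969 mol.
n(HCl) in the aliquot = 0.002969 mol.
[diluted HCl] = 0.002969 / 0.01022 = 0.2905 M.
Dilution factor = 500.0/17.81 = 28.07, so [stock] = 0.2905 x 28.07 = 8.15 M.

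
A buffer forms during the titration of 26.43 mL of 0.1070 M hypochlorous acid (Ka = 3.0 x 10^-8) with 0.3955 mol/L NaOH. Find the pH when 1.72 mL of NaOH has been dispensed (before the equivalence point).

Initial n(HClO) = 0.1070 x 0.02643 = 0.002828 mol.
n(NaOH) added = 0.3955 x 0.001720 = 0.0006803 mol, converting that many moles of HClO to ClO-.
Remaining n(HClO) = 0.002148 mol; n(ClO-) = 0.0006803 mol.
By Henderson-Hasselbalch, pH = pKa + log([A^-]/[HA]) = 7.52 + log(0.0006803/0.002148) = 7.52 + (-0.50) = 7.02.

7.02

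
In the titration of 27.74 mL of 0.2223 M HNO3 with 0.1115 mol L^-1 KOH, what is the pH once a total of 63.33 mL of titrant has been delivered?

11.99

n(acid) = 0.2223 x 0.02774 = 0.006167 mol; n(KOH) added = 0.1115 x 0.06333 = 0.007061 mol.
Base is in excess by 0.007061 - 0.006167 = 0.0008947 mol in a total volume of 0.09107 L.
[OH^-] = 0.0008947/0.09107 = 0.009824 M, so pOH = 2.01 and pH = 14.00 - 2.01 = 11.99.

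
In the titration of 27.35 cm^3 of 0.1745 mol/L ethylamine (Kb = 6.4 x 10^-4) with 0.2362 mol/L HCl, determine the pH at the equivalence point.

5.90

n(C2H5NH2) = 0.1745 x 0.02735 = 0.004773 mol; V(HCl) at equivalence = 0.004773/0.2362 = 0.02021 L.
At equivalence the base is fully converted to C2H5NH3+; total volume = 0.04756 L, so [C2H5NH3+] = 0.004773/0.04756 = 0.1004 M.
Ka(C2H5NH3+) = Kw/Kb = 1.0e-14 / 6.4 x 10^-4 = 1.56e-11.
[H^+] = sqrt(Ka x [C2H5NH3+]) = sqrt(1.56e-11 x 0.1004) = 1.25e-6 M.
pH = -log(1.25e-6) = 5.90.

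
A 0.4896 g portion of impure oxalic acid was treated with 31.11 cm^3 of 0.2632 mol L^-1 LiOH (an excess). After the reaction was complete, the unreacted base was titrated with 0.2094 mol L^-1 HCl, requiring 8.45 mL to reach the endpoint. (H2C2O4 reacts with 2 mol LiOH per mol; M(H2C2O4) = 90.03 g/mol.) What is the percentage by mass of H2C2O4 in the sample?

Total n(LiOH) added = 0.2632 x 0.03111 = 0.008188 mol.
n(HCl) used = 0.2094 x 0.008450 = 0.001769 mol, which equals the excess n(LiOH).
So n(LiOH) consumed by the sample = 0.008188 - 0.001769 = 0.006419 mol.
n(H2C2O4) = 0.006419 / 2 = 0.003209 mol.
mass H2C2O4 = 0.003209 x 90.03 = 0.2889 g, so %H2C2O4 = 0.2889/0.4896 x 100 = 59.0%.

59.0%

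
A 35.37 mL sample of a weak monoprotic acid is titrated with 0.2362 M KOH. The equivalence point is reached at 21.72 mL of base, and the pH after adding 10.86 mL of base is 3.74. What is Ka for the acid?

10.86 mL is half of the equivalence volume, so this is the half-equivalence point where [HA] = [A^-].
At half-equivalence pH = pKa, so pKa = 3.74.
Ka = 10^(-3.74) = 1.8 x 10^-4.

1.8 x 10^-4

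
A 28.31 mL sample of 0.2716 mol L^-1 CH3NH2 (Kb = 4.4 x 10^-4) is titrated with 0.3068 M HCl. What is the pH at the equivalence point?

5.74

n(CH3NH2) = 0.2716 x 0.02831 = 0.007689 mol; V(HCl) at equivalence = 0.007689/0.3068 = 0.02506 L.
At equivalence the base is fully converted to CH3NH3+; total volume = 0.05337 L, so [CH3NH3+] = 0.007689/0.05337 = 0.1441 M.
Ka(CH3NH3+) = Kw/Kb = 1.0e-14 / 4.4 x 10^-4 = 2.27e-11.
[H^+] = sqrt(Ka x [CH3NH3+]) = sqrt(2.27e-11 x 0.1441) = 1.81e-6 M.
pH = -log(1.81e-6) = 5.74.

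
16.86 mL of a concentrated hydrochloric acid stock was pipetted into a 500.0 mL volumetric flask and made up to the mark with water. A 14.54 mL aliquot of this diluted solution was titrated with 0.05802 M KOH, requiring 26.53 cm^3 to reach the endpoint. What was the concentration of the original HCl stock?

n(KOH) = 0.05802 x 0.02653 = 0.001539 mol.
n(HCl) in the aliquot = 0.001539 mol.
[diluted HCl] = 0.001539 / 0.01454 = 0.1059 M.
Dilution factor = 500.0/16.86 = 29.66, so [stock] = 0.1059 x 29.66 = 3.14 M.

3.14 M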